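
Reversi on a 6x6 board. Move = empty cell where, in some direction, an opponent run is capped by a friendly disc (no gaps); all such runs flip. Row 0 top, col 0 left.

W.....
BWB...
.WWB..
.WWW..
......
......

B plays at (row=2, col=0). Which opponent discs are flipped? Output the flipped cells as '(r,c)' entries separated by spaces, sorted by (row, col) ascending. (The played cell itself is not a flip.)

Answer: (2,1) (2,2)

Derivation:
Dir NW: edge -> no flip
Dir N: first cell 'B' (not opp) -> no flip
Dir NE: opp run (1,1), next='.' -> no flip
Dir W: edge -> no flip
Dir E: opp run (2,1) (2,2) capped by B -> flip
Dir SW: edge -> no flip
Dir S: first cell '.' (not opp) -> no flip
Dir SE: opp run (3,1), next='.' -> no flip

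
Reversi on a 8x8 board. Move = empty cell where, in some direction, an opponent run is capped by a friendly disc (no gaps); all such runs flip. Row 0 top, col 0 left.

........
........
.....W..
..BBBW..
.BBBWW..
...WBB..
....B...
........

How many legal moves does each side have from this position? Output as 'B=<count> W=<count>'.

Answer: B=7 W=12

Derivation:
-- B to move --
(1,4): no bracket -> illegal
(1,5): flips 3 -> legal
(1,6): flips 1 -> legal
(2,4): no bracket -> illegal
(2,6): no bracket -> illegal
(3,6): flips 2 -> legal
(4,6): flips 2 -> legal
(5,2): flips 1 -> legal
(5,6): flips 1 -> legal
(6,2): no bracket -> illegal
(6,3): flips 1 -> legal
B mobility = 7
-- W to move --
(2,1): no bracket -> illegal
(2,2): flips 1 -> legal
(2,3): flips 3 -> legal
(2,4): flips 1 -> legal
(3,0): no bracket -> illegal
(3,1): flips 4 -> legal
(4,0): flips 3 -> legal
(4,6): no bracket -> illegal
(5,0): no bracket -> illegal
(5,1): no bracket -> illegal
(5,2): flips 2 -> legal
(5,6): flips 2 -> legal
(6,3): flips 1 -> legal
(6,5): flips 1 -> legal
(6,6): flips 1 -> legal
(7,3): no bracket -> illegal
(7,4): flips 2 -> legal
(7,5): flips 1 -> legal
W mobility = 12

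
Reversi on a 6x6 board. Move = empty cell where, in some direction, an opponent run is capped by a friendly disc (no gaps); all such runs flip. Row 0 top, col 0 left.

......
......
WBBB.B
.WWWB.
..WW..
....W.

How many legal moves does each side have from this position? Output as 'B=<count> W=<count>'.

-- B to move --
(1,0): no bracket -> illegal
(1,1): no bracket -> illegal
(2,4): no bracket -> illegal
(3,0): flips 3 -> legal
(4,0): flips 1 -> legal
(4,1): flips 2 -> legal
(4,4): flips 1 -> legal
(4,5): no bracket -> illegal
(5,1): no bracket -> illegal
(5,2): flips 3 -> legal
(5,3): flips 2 -> legal
(5,5): no bracket -> illegal
B mobility = 6
-- W to move --
(1,0): flips 1 -> legal
(1,1): flips 2 -> legal
(1,2): flips 1 -> legal
(1,3): flips 2 -> legal
(1,4): flips 1 -> legal
(1,5): no bracket -> illegal
(2,4): flips 3 -> legal
(3,0): no bracket -> illegal
(3,5): flips 1 -> legal
(4,4): no bracket -> illegal
(4,5): no bracket -> illegal
W mobility = 7

Answer: B=6 W=7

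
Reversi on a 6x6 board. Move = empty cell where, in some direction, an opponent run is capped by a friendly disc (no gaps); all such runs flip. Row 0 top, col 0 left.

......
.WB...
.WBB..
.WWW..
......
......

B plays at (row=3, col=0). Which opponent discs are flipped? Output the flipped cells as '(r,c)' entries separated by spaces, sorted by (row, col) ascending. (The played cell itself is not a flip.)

Dir NW: edge -> no flip
Dir N: first cell '.' (not opp) -> no flip
Dir NE: opp run (2,1) capped by B -> flip
Dir W: edge -> no flip
Dir E: opp run (3,1) (3,2) (3,3), next='.' -> no flip
Dir SW: edge -> no flip
Dir S: first cell '.' (not opp) -> no flip
Dir SE: first cell '.' (not opp) -> no flip

Answer: (2,1)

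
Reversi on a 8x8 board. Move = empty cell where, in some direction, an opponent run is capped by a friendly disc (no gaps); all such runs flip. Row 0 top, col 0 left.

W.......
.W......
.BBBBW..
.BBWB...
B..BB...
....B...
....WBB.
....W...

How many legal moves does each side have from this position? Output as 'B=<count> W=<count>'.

-- B to move --
(0,1): flips 1 -> legal
(0,2): no bracket -> illegal
(1,0): no bracket -> illegal
(1,2): no bracket -> illegal
(1,4): no bracket -> illegal
(1,5): no bracket -> illegal
(1,6): flips 1 -> legal
(2,0): no bracket -> illegal
(2,6): flips 1 -> legal
(3,5): no bracket -> illegal
(3,6): no bracket -> illegal
(4,2): flips 1 -> legal
(5,3): no bracket -> illegal
(5,5): no bracket -> illegal
(6,3): flips 1 -> legal
(7,3): no bracket -> illegal
(7,5): no bracket -> illegal
B mobility = 5
-- W to move --
(1,0): no bracket -> illegal
(1,2): no bracket -> illegal
(1,3): flips 1 -> legal
(1,4): flips 4 -> legal
(1,5): flips 1 -> legal
(2,0): flips 4 -> legal
(3,0): flips 2 -> legal
(3,5): flips 1 -> legal
(4,1): flips 2 -> legal
(4,2): no bracket -> illegal
(4,5): no bracket -> illegal
(5,0): no bracket -> illegal
(5,1): no bracket -> illegal
(5,2): flips 2 -> legal
(5,3): flips 1 -> legal
(5,5): flips 1 -> legal
(5,6): flips 1 -> legal
(5,7): no bracket -> illegal
(6,3): no bracket -> illegal
(6,7): flips 2 -> legal
(7,5): no bracket -> illegal
(7,6): no bracket -> illegal
(7,7): no bracket -> illegal
W mobility = 12

Answer: B=5 W=12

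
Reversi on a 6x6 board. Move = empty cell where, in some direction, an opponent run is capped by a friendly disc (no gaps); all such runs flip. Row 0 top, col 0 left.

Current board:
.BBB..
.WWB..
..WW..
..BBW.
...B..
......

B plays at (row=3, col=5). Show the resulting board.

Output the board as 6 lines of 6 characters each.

Answer: .BBB..
.WWB..
..WW..
..BBBB
...B..
......

Derivation:
Place B at (3,5); scan 8 dirs for brackets.
Dir NW: first cell '.' (not opp) -> no flip
Dir N: first cell '.' (not opp) -> no flip
Dir NE: edge -> no flip
Dir W: opp run (3,4) capped by B -> flip
Dir E: edge -> no flip
Dir SW: first cell '.' (not opp) -> no flip
Dir S: first cell '.' (not opp) -> no flip
Dir SE: edge -> no flip
All flips: (3,4)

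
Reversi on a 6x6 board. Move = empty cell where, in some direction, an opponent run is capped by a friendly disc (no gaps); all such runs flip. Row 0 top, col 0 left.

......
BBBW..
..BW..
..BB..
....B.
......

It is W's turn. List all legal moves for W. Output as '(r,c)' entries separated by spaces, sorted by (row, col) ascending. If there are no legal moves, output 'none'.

Answer: (0,1) (2,1) (3,1) (4,1) (4,3)

Derivation:
(0,0): no bracket -> illegal
(0,1): flips 1 -> legal
(0,2): no bracket -> illegal
(0,3): no bracket -> illegal
(2,0): no bracket -> illegal
(2,1): flips 1 -> legal
(2,4): no bracket -> illegal
(3,1): flips 1 -> legal
(3,4): no bracket -> illegal
(3,5): no bracket -> illegal
(4,1): flips 1 -> legal
(4,2): no bracket -> illegal
(4,3): flips 1 -> legal
(4,5): no bracket -> illegal
(5,3): no bracket -> illegal
(5,4): no bracket -> illegal
(5,5): no bracket -> illegal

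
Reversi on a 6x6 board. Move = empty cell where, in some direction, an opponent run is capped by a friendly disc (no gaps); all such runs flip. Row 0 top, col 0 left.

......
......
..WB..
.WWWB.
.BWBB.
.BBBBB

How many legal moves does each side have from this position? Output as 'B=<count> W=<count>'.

-- B to move --
(1,1): flips 2 -> legal
(1,2): flips 3 -> legal
(1,3): no bracket -> illegal
(2,0): flips 2 -> legal
(2,1): flips 3 -> legal
(2,4): flips 2 -> legal
(3,0): flips 3 -> legal
(4,0): no bracket -> illegal
B mobility = 6
-- W to move --
(1,2): no bracket -> illegal
(1,3): flips 1 -> legal
(1,4): flips 1 -> legal
(2,4): flips 1 -> legal
(2,5): no bracket -> illegal
(3,0): no bracket -> illegal
(3,5): flips 1 -> legal
(4,0): flips 1 -> legal
(4,5): flips 2 -> legal
(5,0): flips 1 -> legal
W mobility = 7

Answer: B=6 W=7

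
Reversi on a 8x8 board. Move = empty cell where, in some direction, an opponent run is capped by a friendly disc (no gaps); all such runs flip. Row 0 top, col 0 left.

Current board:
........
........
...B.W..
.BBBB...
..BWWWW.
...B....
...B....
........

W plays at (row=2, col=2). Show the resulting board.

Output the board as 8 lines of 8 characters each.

Place W at (2,2); scan 8 dirs for brackets.
Dir NW: first cell '.' (not opp) -> no flip
Dir N: first cell '.' (not opp) -> no flip
Dir NE: first cell '.' (not opp) -> no flip
Dir W: first cell '.' (not opp) -> no flip
Dir E: opp run (2,3), next='.' -> no flip
Dir SW: opp run (3,1), next='.' -> no flip
Dir S: opp run (3,2) (4,2), next='.' -> no flip
Dir SE: opp run (3,3) capped by W -> flip
All flips: (3,3)

Answer: ........
........
..WB.W..
.BBWB...
..BWWWW.
...B....
...B....
........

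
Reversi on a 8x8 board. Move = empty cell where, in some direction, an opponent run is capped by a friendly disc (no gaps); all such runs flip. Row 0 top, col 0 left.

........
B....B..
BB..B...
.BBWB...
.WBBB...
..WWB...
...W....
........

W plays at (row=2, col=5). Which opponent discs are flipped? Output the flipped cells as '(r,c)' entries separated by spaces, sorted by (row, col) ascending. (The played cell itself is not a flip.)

Dir NW: first cell '.' (not opp) -> no flip
Dir N: opp run (1,5), next='.' -> no flip
Dir NE: first cell '.' (not opp) -> no flip
Dir W: opp run (2,4), next='.' -> no flip
Dir E: first cell '.' (not opp) -> no flip
Dir SW: opp run (3,4) (4,3) capped by W -> flip
Dir S: first cell '.' (not opp) -> no flip
Dir SE: first cell '.' (not opp) -> no flip

Answer: (3,4) (4,3)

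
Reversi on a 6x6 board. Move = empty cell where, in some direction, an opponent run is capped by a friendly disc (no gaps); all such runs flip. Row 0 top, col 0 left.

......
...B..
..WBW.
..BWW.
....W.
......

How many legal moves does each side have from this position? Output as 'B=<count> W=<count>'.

-- B to move --
(1,1): no bracket -> illegal
(1,2): flips 1 -> legal
(1,4): no bracket -> illegal
(1,5): no bracket -> illegal
(2,1): flips 1 -> legal
(2,5): flips 1 -> legal
(3,1): flips 1 -> legal
(3,5): flips 3 -> legal
(4,2): no bracket -> illegal
(4,3): flips 1 -> legal
(4,5): flips 1 -> legal
(5,3): no bracket -> illegal
(5,4): no bracket -> illegal
(5,5): no bracket -> illegal
B mobility = 7
-- W to move --
(0,2): flips 1 -> legal
(0,3): flips 2 -> legal
(0,4): flips 1 -> legal
(1,2): flips 1 -> legal
(1,4): no bracket -> illegal
(2,1): no bracket -> illegal
(3,1): flips 1 -> legal
(4,1): no bracket -> illegal
(4,2): flips 1 -> legal
(4,3): no bracket -> illegal
W mobility = 6

Answer: B=7 W=6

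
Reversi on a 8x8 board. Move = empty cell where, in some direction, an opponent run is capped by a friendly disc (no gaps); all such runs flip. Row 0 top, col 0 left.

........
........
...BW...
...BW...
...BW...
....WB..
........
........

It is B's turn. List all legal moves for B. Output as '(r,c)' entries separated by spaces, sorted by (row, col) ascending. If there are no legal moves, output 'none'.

(1,3): no bracket -> illegal
(1,4): no bracket -> illegal
(1,5): flips 1 -> legal
(2,5): flips 2 -> legal
(3,5): flips 1 -> legal
(4,5): flips 2 -> legal
(5,3): flips 1 -> legal
(6,3): no bracket -> illegal
(6,4): no bracket -> illegal
(6,5): flips 1 -> legal

Answer: (1,5) (2,5) (3,5) (4,5) (5,3) (6,5)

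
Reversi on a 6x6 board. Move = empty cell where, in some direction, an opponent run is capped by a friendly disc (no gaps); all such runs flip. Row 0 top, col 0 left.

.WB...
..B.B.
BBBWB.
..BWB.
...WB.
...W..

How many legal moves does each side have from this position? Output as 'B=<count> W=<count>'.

-- B to move --
(0,0): flips 1 -> legal
(1,0): no bracket -> illegal
(1,1): no bracket -> illegal
(1,3): no bracket -> illegal
(4,2): flips 2 -> legal
(5,2): flips 1 -> legal
(5,4): flips 1 -> legal
B mobility = 4
-- W to move --
(0,3): flips 1 -> legal
(0,4): no bracket -> illegal
(0,5): flips 1 -> legal
(1,0): flips 2 -> legal
(1,1): flips 1 -> legal
(1,3): no bracket -> illegal
(1,5): flips 1 -> legal
(2,5): flips 2 -> legal
(3,0): no bracket -> illegal
(3,1): flips 1 -> legal
(3,5): flips 2 -> legal
(4,1): flips 1 -> legal
(4,2): no bracket -> illegal
(4,5): flips 2 -> legal
(5,4): no bracket -> illegal
(5,5): flips 1 -> legal
W mobility = 11

Answer: B=4 W=11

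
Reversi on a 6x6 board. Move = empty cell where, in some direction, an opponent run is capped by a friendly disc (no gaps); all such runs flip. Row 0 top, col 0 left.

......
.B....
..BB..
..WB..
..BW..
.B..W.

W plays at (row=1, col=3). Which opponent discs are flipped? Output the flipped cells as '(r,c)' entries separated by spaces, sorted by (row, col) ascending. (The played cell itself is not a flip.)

Answer: (2,3) (3,3)

Derivation:
Dir NW: first cell '.' (not opp) -> no flip
Dir N: first cell '.' (not opp) -> no flip
Dir NE: first cell '.' (not opp) -> no flip
Dir W: first cell '.' (not opp) -> no flip
Dir E: first cell '.' (not opp) -> no flip
Dir SW: opp run (2,2), next='.' -> no flip
Dir S: opp run (2,3) (3,3) capped by W -> flip
Dir SE: first cell '.' (not opp) -> no flip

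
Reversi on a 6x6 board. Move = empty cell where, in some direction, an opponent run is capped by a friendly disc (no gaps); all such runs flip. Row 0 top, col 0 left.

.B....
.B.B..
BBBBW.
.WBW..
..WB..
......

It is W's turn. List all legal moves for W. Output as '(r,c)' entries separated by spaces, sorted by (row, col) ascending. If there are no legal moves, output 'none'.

(0,0): flips 2 -> legal
(0,2): flips 1 -> legal
(0,3): flips 2 -> legal
(0,4): flips 2 -> legal
(1,0): no bracket -> illegal
(1,2): flips 2 -> legal
(1,4): no bracket -> illegal
(3,0): no bracket -> illegal
(3,4): no bracket -> illegal
(4,1): no bracket -> illegal
(4,4): flips 1 -> legal
(5,2): no bracket -> illegal
(5,3): flips 1 -> legal
(5,4): no bracket -> illegal

Answer: (0,0) (0,2) (0,3) (0,4) (1,2) (4,4) (5,3)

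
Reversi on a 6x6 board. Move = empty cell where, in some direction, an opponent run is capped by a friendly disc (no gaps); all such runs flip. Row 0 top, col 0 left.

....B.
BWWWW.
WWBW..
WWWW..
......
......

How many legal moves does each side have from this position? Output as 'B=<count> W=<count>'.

Answer: B=8 W=1

Derivation:
-- B to move --
(0,0): flips 1 -> legal
(0,1): no bracket -> illegal
(0,2): flips 1 -> legal
(0,3): no bracket -> illegal
(0,5): no bracket -> illegal
(1,5): flips 4 -> legal
(2,4): flips 2 -> legal
(2,5): no bracket -> illegal
(3,4): no bracket -> illegal
(4,0): flips 3 -> legal
(4,1): no bracket -> illegal
(4,2): flips 1 -> legal
(4,3): flips 2 -> legal
(4,4): flips 1 -> legal
B mobility = 8
-- W to move --
(0,0): flips 1 -> legal
(0,1): no bracket -> illegal
(0,3): no bracket -> illegal
(0,5): no bracket -> illegal
(1,5): no bracket -> illegal
W mobility = 1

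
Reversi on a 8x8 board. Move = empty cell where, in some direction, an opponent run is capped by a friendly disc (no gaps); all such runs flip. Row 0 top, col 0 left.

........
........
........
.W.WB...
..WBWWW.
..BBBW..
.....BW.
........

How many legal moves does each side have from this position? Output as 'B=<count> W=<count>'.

-- B to move --
(2,0): flips 2 -> legal
(2,1): no bracket -> illegal
(2,2): no bracket -> illegal
(2,3): flips 1 -> legal
(2,4): no bracket -> illegal
(3,0): no bracket -> illegal
(3,2): flips 2 -> legal
(3,5): flips 3 -> legal
(3,6): flips 1 -> legal
(3,7): no bracket -> illegal
(4,0): no bracket -> illegal
(4,1): flips 1 -> legal
(4,7): flips 3 -> legal
(5,1): no bracket -> illegal
(5,6): flips 2 -> legal
(5,7): no bracket -> illegal
(6,4): no bracket -> illegal
(6,7): flips 1 -> legal
(7,5): no bracket -> illegal
(7,6): no bracket -> illegal
(7,7): no bracket -> illegal
B mobility = 9
-- W to move --
(2,3): flips 1 -> legal
(2,4): flips 1 -> legal
(2,5): no bracket -> illegal
(3,2): no bracket -> illegal
(3,5): flips 1 -> legal
(4,1): no bracket -> illegal
(5,1): flips 3 -> legal
(5,6): no bracket -> illegal
(6,1): no bracket -> illegal
(6,2): flips 2 -> legal
(6,3): flips 3 -> legal
(6,4): flips 3 -> legal
(7,4): no bracket -> illegal
(7,5): flips 1 -> legal
(7,6): no bracket -> illegal
W mobility = 8

Answer: B=9 W=8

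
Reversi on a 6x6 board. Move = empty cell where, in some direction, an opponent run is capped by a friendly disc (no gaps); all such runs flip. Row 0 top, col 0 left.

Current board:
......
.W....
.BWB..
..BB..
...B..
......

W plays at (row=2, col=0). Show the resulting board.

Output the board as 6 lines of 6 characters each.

Answer: ......
.W....
WWWB..
..BB..
...B..
......

Derivation:
Place W at (2,0); scan 8 dirs for brackets.
Dir NW: edge -> no flip
Dir N: first cell '.' (not opp) -> no flip
Dir NE: first cell 'W' (not opp) -> no flip
Dir W: edge -> no flip
Dir E: opp run (2,1) capped by W -> flip
Dir SW: edge -> no flip
Dir S: first cell '.' (not opp) -> no flip
Dir SE: first cell '.' (not opp) -> no flip
All flips: (2,1)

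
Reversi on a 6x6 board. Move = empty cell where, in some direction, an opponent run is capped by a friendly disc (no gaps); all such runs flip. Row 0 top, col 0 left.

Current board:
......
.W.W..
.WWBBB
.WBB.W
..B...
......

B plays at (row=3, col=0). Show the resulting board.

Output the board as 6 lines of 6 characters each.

Place B at (3,0); scan 8 dirs for brackets.
Dir NW: edge -> no flip
Dir N: first cell '.' (not opp) -> no flip
Dir NE: opp run (2,1), next='.' -> no flip
Dir W: edge -> no flip
Dir E: opp run (3,1) capped by B -> flip
Dir SW: edge -> no flip
Dir S: first cell '.' (not opp) -> no flip
Dir SE: first cell '.' (not opp) -> no flip
All flips: (3,1)

Answer: ......
.W.W..
.WWBBB
BBBB.W
..B...
......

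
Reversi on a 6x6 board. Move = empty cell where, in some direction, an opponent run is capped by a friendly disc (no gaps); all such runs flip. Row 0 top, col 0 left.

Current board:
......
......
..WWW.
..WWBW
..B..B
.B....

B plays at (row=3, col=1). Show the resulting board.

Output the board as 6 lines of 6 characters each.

Place B at (3,1); scan 8 dirs for brackets.
Dir NW: first cell '.' (not opp) -> no flip
Dir N: first cell '.' (not opp) -> no flip
Dir NE: opp run (2,2), next='.' -> no flip
Dir W: first cell '.' (not opp) -> no flip
Dir E: opp run (3,2) (3,3) capped by B -> flip
Dir SW: first cell '.' (not opp) -> no flip
Dir S: first cell '.' (not opp) -> no flip
Dir SE: first cell 'B' (not opp) -> no flip
All flips: (3,2) (3,3)

Answer: ......
......
..WWW.
.BBBBW
..B..B
.B....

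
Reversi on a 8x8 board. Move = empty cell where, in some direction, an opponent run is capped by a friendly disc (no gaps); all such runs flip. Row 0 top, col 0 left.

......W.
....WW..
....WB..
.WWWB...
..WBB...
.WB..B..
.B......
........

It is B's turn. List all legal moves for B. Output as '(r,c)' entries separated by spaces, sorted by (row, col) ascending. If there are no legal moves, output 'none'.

(0,3): flips 1 -> legal
(0,4): flips 2 -> legal
(0,5): flips 1 -> legal
(0,7): no bracket -> illegal
(1,3): no bracket -> illegal
(1,6): no bracket -> illegal
(1,7): no bracket -> illegal
(2,0): no bracket -> illegal
(2,1): flips 1 -> legal
(2,2): flips 3 -> legal
(2,3): flips 2 -> legal
(2,6): no bracket -> illegal
(3,0): flips 3 -> legal
(3,5): no bracket -> illegal
(4,0): no bracket -> illegal
(4,1): flips 2 -> legal
(5,0): flips 1 -> legal
(5,3): no bracket -> illegal
(6,0): no bracket -> illegal
(6,2): no bracket -> illegal

Answer: (0,3) (0,4) (0,5) (2,1) (2,2) (2,3) (3,0) (4,1) (5,0)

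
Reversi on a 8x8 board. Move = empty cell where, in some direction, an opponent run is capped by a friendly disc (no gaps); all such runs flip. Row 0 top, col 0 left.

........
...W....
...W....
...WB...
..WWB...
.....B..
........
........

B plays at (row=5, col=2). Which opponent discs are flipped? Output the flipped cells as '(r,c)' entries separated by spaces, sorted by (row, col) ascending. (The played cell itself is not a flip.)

Dir NW: first cell '.' (not opp) -> no flip
Dir N: opp run (4,2), next='.' -> no flip
Dir NE: opp run (4,3) capped by B -> flip
Dir W: first cell '.' (not opp) -> no flip
Dir E: first cell '.' (not opp) -> no flip
Dir SW: first cell '.' (not opp) -> no flip
Dir S: first cell '.' (not opp) -> no flip
Dir SE: first cell '.' (not opp) -> no flip

Answer: (4,3)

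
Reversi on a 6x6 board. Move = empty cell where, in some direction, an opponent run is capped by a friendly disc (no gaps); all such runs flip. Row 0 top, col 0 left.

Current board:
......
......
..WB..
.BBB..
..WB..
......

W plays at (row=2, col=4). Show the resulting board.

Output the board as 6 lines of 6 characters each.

Answer: ......
......
..WWW.
.BBW..
..WB..
......

Derivation:
Place W at (2,4); scan 8 dirs for brackets.
Dir NW: first cell '.' (not opp) -> no flip
Dir N: first cell '.' (not opp) -> no flip
Dir NE: first cell '.' (not opp) -> no flip
Dir W: opp run (2,3) capped by W -> flip
Dir E: first cell '.' (not opp) -> no flip
Dir SW: opp run (3,3) capped by W -> flip
Dir S: first cell '.' (not opp) -> no flip
Dir SE: first cell '.' (not opp) -> no flip
All flips: (2,3) (3,3)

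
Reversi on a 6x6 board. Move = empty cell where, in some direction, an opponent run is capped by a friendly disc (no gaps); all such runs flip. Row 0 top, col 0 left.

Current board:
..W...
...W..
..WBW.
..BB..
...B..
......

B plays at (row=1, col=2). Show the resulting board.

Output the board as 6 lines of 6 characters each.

Place B at (1,2); scan 8 dirs for brackets.
Dir NW: first cell '.' (not opp) -> no flip
Dir N: opp run (0,2), next=edge -> no flip
Dir NE: first cell '.' (not opp) -> no flip
Dir W: first cell '.' (not opp) -> no flip
Dir E: opp run (1,3), next='.' -> no flip
Dir SW: first cell '.' (not opp) -> no flip
Dir S: opp run (2,2) capped by B -> flip
Dir SE: first cell 'B' (not opp) -> no flip
All flips: (2,2)

Answer: ..W...
..BW..
..BBW.
..BB..
...B..
......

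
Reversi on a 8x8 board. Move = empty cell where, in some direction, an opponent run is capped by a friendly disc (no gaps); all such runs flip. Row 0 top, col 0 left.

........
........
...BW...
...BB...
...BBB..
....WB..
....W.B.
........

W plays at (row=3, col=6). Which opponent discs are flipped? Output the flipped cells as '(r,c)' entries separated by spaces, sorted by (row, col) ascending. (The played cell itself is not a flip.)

Answer: (4,5)

Derivation:
Dir NW: first cell '.' (not opp) -> no flip
Dir N: first cell '.' (not opp) -> no flip
Dir NE: first cell '.' (not opp) -> no flip
Dir W: first cell '.' (not opp) -> no flip
Dir E: first cell '.' (not opp) -> no flip
Dir SW: opp run (4,5) capped by W -> flip
Dir S: first cell '.' (not opp) -> no flip
Dir SE: first cell '.' (not opp) -> no flip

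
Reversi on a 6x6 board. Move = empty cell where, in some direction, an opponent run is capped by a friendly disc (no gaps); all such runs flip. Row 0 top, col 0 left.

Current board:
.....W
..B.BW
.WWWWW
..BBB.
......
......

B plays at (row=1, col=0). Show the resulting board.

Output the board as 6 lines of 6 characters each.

Answer: .....W
B.B.BW
.BWWWW
..BBB.
......
......

Derivation:
Place B at (1,0); scan 8 dirs for brackets.
Dir NW: edge -> no flip
Dir N: first cell '.' (not opp) -> no flip
Dir NE: first cell '.' (not opp) -> no flip
Dir W: edge -> no flip
Dir E: first cell '.' (not opp) -> no flip
Dir SW: edge -> no flip
Dir S: first cell '.' (not opp) -> no flip
Dir SE: opp run (2,1) capped by B -> flip
All flips: (2,1)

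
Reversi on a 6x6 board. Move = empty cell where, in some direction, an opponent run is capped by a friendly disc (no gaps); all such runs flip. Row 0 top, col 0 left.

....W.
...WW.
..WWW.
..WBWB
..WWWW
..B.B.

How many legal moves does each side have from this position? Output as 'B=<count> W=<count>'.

-- B to move --
(0,2): flips 2 -> legal
(0,3): flips 2 -> legal
(0,5): no bracket -> illegal
(1,1): flips 1 -> legal
(1,2): flips 3 -> legal
(1,5): flips 1 -> legal
(2,1): flips 2 -> legal
(2,5): flips 2 -> legal
(3,1): flips 1 -> legal
(4,1): no bracket -> illegal
(5,1): flips 1 -> legal
(5,3): flips 2 -> legal
(5,5): flips 2 -> legal
B mobility = 11
-- W to move --
(2,5): flips 1 -> legal
(4,1): no bracket -> illegal
(5,1): no bracket -> illegal
(5,3): no bracket -> illegal
(5,5): no bracket -> illegal
W mobility = 1

Answer: B=11 W=1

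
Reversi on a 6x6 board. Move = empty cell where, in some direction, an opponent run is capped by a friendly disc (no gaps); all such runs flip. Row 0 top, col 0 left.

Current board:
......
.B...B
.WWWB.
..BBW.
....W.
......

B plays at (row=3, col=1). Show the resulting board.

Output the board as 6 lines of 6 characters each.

Answer: ......
.B...B
.BWWB.
.BBBW.
....W.
......

Derivation:
Place B at (3,1); scan 8 dirs for brackets.
Dir NW: first cell '.' (not opp) -> no flip
Dir N: opp run (2,1) capped by B -> flip
Dir NE: opp run (2,2), next='.' -> no flip
Dir W: first cell '.' (not opp) -> no flip
Dir E: first cell 'B' (not opp) -> no flip
Dir SW: first cell '.' (not opp) -> no flip
Dir S: first cell '.' (not opp) -> no flip
Dir SE: first cell '.' (not opp) -> no flip
All flips: (2,1)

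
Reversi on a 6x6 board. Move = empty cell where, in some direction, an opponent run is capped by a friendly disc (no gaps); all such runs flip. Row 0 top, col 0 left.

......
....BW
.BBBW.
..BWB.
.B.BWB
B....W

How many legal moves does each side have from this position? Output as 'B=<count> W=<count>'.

Answer: B=2 W=8

Derivation:
-- B to move --
(0,4): no bracket -> illegal
(0,5): no bracket -> illegal
(1,3): no bracket -> illegal
(2,5): flips 1 -> legal
(3,5): no bracket -> illegal
(4,2): no bracket -> illegal
(5,3): no bracket -> illegal
(5,4): flips 1 -> legal
B mobility = 2
-- W to move --
(0,3): no bracket -> illegal
(0,4): flips 1 -> legal
(0,5): no bracket -> illegal
(1,0): no bracket -> illegal
(1,1): flips 1 -> legal
(1,2): no bracket -> illegal
(1,3): flips 2 -> legal
(2,0): flips 3 -> legal
(2,5): no bracket -> illegal
(3,0): no bracket -> illegal
(3,1): flips 1 -> legal
(3,5): flips 2 -> legal
(4,0): no bracket -> illegal
(4,2): flips 1 -> legal
(5,1): no bracket -> illegal
(5,2): no bracket -> illegal
(5,3): flips 1 -> legal
(5,4): no bracket -> illegal
W mobility = 8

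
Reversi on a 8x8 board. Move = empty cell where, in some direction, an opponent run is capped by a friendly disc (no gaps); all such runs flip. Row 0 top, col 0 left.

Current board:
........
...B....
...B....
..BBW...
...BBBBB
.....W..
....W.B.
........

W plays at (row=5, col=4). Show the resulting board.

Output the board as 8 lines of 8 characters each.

Place W at (5,4); scan 8 dirs for brackets.
Dir NW: opp run (4,3) (3,2), next='.' -> no flip
Dir N: opp run (4,4) capped by W -> flip
Dir NE: opp run (4,5), next='.' -> no flip
Dir W: first cell '.' (not opp) -> no flip
Dir E: first cell 'W' (not opp) -> no flip
Dir SW: first cell '.' (not opp) -> no flip
Dir S: first cell 'W' (not opp) -> no flip
Dir SE: first cell '.' (not opp) -> no flip
All flips: (4,4)

Answer: ........
...B....
...B....
..BBW...
...BWBBB
....WW..
....W.B.
........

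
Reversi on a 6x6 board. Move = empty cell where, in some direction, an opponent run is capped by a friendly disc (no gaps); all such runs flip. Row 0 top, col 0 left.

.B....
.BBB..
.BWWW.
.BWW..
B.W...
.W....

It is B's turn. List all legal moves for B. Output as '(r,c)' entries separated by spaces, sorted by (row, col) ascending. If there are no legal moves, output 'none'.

(1,4): no bracket -> illegal
(1,5): no bracket -> illegal
(2,5): flips 3 -> legal
(3,4): flips 3 -> legal
(3,5): flips 1 -> legal
(4,1): no bracket -> illegal
(4,3): flips 3 -> legal
(4,4): flips 2 -> legal
(5,0): no bracket -> illegal
(5,2): flips 3 -> legal
(5,3): flips 1 -> legal

Answer: (2,5) (3,4) (3,5) (4,3) (4,4) (5,2) (5,3)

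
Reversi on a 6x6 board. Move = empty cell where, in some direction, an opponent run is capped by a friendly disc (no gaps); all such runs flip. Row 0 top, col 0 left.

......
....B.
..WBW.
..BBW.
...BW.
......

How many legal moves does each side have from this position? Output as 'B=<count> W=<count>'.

Answer: B=9 W=5

Derivation:
-- B to move --
(1,1): flips 1 -> legal
(1,2): flips 1 -> legal
(1,3): no bracket -> illegal
(1,5): flips 1 -> legal
(2,1): flips 1 -> legal
(2,5): flips 2 -> legal
(3,1): no bracket -> illegal
(3,5): flips 1 -> legal
(4,5): flips 2 -> legal
(5,3): no bracket -> illegal
(5,4): flips 3 -> legal
(5,5): flips 1 -> legal
B mobility = 9
-- W to move --
(0,3): no bracket -> illegal
(0,4): flips 1 -> legal
(0,5): no bracket -> illegal
(1,2): flips 1 -> legal
(1,3): no bracket -> illegal
(1,5): no bracket -> illegal
(2,1): no bracket -> illegal
(2,5): no bracket -> illegal
(3,1): flips 2 -> legal
(4,1): no bracket -> illegal
(4,2): flips 3 -> legal
(5,2): flips 1 -> legal
(5,3): no bracket -> illegal
(5,4): no bracket -> illegal
W mobility = 5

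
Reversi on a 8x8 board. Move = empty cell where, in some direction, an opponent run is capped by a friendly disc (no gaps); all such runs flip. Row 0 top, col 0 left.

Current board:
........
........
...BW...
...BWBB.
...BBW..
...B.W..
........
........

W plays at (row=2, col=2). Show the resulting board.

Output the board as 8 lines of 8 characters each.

Place W at (2,2); scan 8 dirs for brackets.
Dir NW: first cell '.' (not opp) -> no flip
Dir N: first cell '.' (not opp) -> no flip
Dir NE: first cell '.' (not opp) -> no flip
Dir W: first cell '.' (not opp) -> no flip
Dir E: opp run (2,3) capped by W -> flip
Dir SW: first cell '.' (not opp) -> no flip
Dir S: first cell '.' (not opp) -> no flip
Dir SE: opp run (3,3) (4,4) capped by W -> flip
All flips: (2,3) (3,3) (4,4)

Answer: ........
........
..WWW...
...WWBB.
...BWW..
...B.W..
........
........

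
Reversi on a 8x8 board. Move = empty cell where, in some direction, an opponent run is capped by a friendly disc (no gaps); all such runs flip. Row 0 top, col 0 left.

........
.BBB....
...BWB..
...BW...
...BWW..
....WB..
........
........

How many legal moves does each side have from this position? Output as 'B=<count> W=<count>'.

Answer: B=6 W=11

Derivation:
-- B to move --
(1,4): no bracket -> illegal
(1,5): flips 1 -> legal
(3,5): flips 3 -> legal
(3,6): no bracket -> illegal
(4,6): flips 2 -> legal
(5,3): flips 1 -> legal
(5,6): flips 2 -> legal
(6,3): no bracket -> illegal
(6,4): no bracket -> illegal
(6,5): flips 1 -> legal
B mobility = 6
-- W to move --
(0,0): no bracket -> illegal
(0,1): flips 2 -> legal
(0,2): flips 1 -> legal
(0,3): no bracket -> illegal
(0,4): no bracket -> illegal
(1,0): no bracket -> illegal
(1,4): no bracket -> illegal
(1,5): no bracket -> illegal
(1,6): flips 1 -> legal
(2,0): no bracket -> illegal
(2,1): no bracket -> illegal
(2,2): flips 2 -> legal
(2,6): flips 1 -> legal
(3,2): flips 2 -> legal
(3,5): no bracket -> illegal
(3,6): no bracket -> illegal
(4,2): flips 2 -> legal
(4,6): no bracket -> illegal
(5,2): flips 1 -> legal
(5,3): no bracket -> illegal
(5,6): flips 1 -> legal
(6,4): no bracket -> illegal
(6,5): flips 1 -> legal
(6,6): flips 1 -> legal
W mobility = 11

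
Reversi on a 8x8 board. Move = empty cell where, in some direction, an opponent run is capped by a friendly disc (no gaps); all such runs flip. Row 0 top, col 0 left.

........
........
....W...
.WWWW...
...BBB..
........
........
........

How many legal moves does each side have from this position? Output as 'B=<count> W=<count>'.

-- B to move --
(1,3): no bracket -> illegal
(1,4): flips 2 -> legal
(1,5): no bracket -> illegal
(2,0): no bracket -> illegal
(2,1): flips 1 -> legal
(2,2): flips 1 -> legal
(2,3): flips 2 -> legal
(2,5): flips 1 -> legal
(3,0): no bracket -> illegal
(3,5): no bracket -> illegal
(4,0): no bracket -> illegal
(4,1): no bracket -> illegal
(4,2): no bracket -> illegal
B mobility = 5
-- W to move --
(3,5): no bracket -> illegal
(3,6): no bracket -> illegal
(4,2): no bracket -> illegal
(4,6): no bracket -> illegal
(5,2): flips 1 -> legal
(5,3): flips 1 -> legal
(5,4): flips 2 -> legal
(5,5): flips 1 -> legal
(5,6): flips 1 -> legal
W mobility = 5

Answer: B=5 W=5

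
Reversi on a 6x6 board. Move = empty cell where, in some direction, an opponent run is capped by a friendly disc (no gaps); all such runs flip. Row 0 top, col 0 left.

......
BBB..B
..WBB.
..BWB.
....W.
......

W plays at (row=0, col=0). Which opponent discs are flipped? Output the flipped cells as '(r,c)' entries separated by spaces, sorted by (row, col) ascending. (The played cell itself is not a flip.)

Dir NW: edge -> no flip
Dir N: edge -> no flip
Dir NE: edge -> no flip
Dir W: edge -> no flip
Dir E: first cell '.' (not opp) -> no flip
Dir SW: edge -> no flip
Dir S: opp run (1,0), next='.' -> no flip
Dir SE: opp run (1,1) capped by W -> flip

Answer: (1,1)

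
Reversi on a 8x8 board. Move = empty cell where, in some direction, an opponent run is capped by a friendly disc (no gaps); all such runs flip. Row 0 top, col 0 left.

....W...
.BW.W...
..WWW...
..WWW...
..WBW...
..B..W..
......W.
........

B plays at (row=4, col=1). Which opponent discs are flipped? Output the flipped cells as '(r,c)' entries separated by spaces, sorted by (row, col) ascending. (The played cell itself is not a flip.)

Answer: (4,2)

Derivation:
Dir NW: first cell '.' (not opp) -> no flip
Dir N: first cell '.' (not opp) -> no flip
Dir NE: opp run (3,2) (2,3) (1,4), next='.' -> no flip
Dir W: first cell '.' (not opp) -> no flip
Dir E: opp run (4,2) capped by B -> flip
Dir SW: first cell '.' (not opp) -> no flip
Dir S: first cell '.' (not opp) -> no flip
Dir SE: first cell 'B' (not opp) -> no flip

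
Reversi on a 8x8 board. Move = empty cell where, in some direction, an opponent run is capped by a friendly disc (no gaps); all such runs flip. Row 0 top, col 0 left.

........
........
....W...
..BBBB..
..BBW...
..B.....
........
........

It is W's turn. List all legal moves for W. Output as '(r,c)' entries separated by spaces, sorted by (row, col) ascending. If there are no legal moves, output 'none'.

Answer: (2,2) (2,6) (4,1) (4,6) (5,1)

Derivation:
(2,1): no bracket -> illegal
(2,2): flips 1 -> legal
(2,3): no bracket -> illegal
(2,5): no bracket -> illegal
(2,6): flips 1 -> legal
(3,1): no bracket -> illegal
(3,6): no bracket -> illegal
(4,1): flips 2 -> legal
(4,5): no bracket -> illegal
(4,6): flips 1 -> legal
(5,1): flips 2 -> legal
(5,3): no bracket -> illegal
(5,4): no bracket -> illegal
(6,1): no bracket -> illegal
(6,2): no bracket -> illegal
(6,3): no bracket -> illegal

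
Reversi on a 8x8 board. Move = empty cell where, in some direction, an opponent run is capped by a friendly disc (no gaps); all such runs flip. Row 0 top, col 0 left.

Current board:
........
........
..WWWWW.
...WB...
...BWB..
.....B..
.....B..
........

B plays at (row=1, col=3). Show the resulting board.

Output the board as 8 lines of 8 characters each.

Answer: ........
...B....
..WBWWW.
...BB...
...BWB..
.....B..
.....B..
........

Derivation:
Place B at (1,3); scan 8 dirs for brackets.
Dir NW: first cell '.' (not opp) -> no flip
Dir N: first cell '.' (not opp) -> no flip
Dir NE: first cell '.' (not opp) -> no flip
Dir W: first cell '.' (not opp) -> no flip
Dir E: first cell '.' (not opp) -> no flip
Dir SW: opp run (2,2), next='.' -> no flip
Dir S: opp run (2,3) (3,3) capped by B -> flip
Dir SE: opp run (2,4), next='.' -> no flip
All flips: (2,3) (3,3)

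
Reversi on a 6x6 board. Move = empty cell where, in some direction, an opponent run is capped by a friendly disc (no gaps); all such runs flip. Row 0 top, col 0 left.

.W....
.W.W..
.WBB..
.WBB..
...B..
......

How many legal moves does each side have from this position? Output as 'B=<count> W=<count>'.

Answer: B=7 W=5

Derivation:
-- B to move --
(0,0): flips 1 -> legal
(0,2): no bracket -> illegal
(0,3): flips 1 -> legal
(0,4): flips 1 -> legal
(1,0): flips 1 -> legal
(1,2): no bracket -> illegal
(1,4): no bracket -> illegal
(2,0): flips 1 -> legal
(2,4): no bracket -> illegal
(3,0): flips 1 -> legal
(4,0): flips 1 -> legal
(4,1): no bracket -> illegal
(4,2): no bracket -> illegal
B mobility = 7
-- W to move --
(1,2): no bracket -> illegal
(1,4): no bracket -> illegal
(2,4): flips 2 -> legal
(3,4): flips 2 -> legal
(4,1): no bracket -> illegal
(4,2): no bracket -> illegal
(4,4): flips 2 -> legal
(5,2): no bracket -> illegal
(5,3): flips 3 -> legal
(5,4): flips 2 -> legal
W mobility = 5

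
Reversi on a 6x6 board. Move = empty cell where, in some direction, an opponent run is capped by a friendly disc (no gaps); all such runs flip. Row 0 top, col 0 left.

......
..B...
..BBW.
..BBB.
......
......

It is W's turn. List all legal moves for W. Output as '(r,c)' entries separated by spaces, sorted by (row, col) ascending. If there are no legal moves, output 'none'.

Answer: (2,1) (4,2) (4,4)

Derivation:
(0,1): no bracket -> illegal
(0,2): no bracket -> illegal
(0,3): no bracket -> illegal
(1,1): no bracket -> illegal
(1,3): no bracket -> illegal
(1,4): no bracket -> illegal
(2,1): flips 2 -> legal
(2,5): no bracket -> illegal
(3,1): no bracket -> illegal
(3,5): no bracket -> illegal
(4,1): no bracket -> illegal
(4,2): flips 1 -> legal
(4,3): no bracket -> illegal
(4,4): flips 1 -> legal
(4,5): no bracket -> illegal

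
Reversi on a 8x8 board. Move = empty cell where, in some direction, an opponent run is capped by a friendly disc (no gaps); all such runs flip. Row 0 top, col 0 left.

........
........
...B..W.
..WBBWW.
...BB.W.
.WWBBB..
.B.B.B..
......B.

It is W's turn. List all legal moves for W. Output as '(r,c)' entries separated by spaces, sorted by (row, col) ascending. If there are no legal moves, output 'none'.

(1,2): no bracket -> illegal
(1,3): no bracket -> illegal
(1,4): flips 1 -> legal
(2,2): no bracket -> illegal
(2,4): no bracket -> illegal
(2,5): flips 2 -> legal
(4,2): no bracket -> illegal
(4,5): no bracket -> illegal
(5,0): no bracket -> illegal
(5,6): flips 3 -> legal
(6,0): no bracket -> illegal
(6,2): flips 2 -> legal
(6,4): flips 1 -> legal
(6,6): no bracket -> illegal
(6,7): no bracket -> illegal
(7,0): flips 1 -> legal
(7,1): flips 1 -> legal
(7,2): no bracket -> illegal
(7,3): no bracket -> illegal
(7,4): flips 1 -> legal
(7,5): no bracket -> illegal
(7,7): no bracket -> illegal

Answer: (1,4) (2,5) (5,6) (6,2) (6,4) (7,0) (7,1) (7,4)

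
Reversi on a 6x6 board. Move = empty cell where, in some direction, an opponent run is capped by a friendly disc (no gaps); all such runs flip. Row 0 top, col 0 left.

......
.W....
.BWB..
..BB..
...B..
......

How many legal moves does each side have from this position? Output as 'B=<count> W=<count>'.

-- B to move --
(0,0): flips 2 -> legal
(0,1): flips 1 -> legal
(0,2): no bracket -> illegal
(1,0): no bracket -> illegal
(1,2): flips 1 -> legal
(1,3): no bracket -> illegal
(2,0): no bracket -> illegal
(3,1): no bracket -> illegal
B mobility = 3
-- W to move --
(1,0): no bracket -> illegal
(1,2): no bracket -> illegal
(1,3): no bracket -> illegal
(1,4): no bracket -> illegal
(2,0): flips 1 -> legal
(2,4): flips 1 -> legal
(3,0): no bracket -> illegal
(3,1): flips 1 -> legal
(3,4): no bracket -> illegal
(4,1): no bracket -> illegal
(4,2): flips 1 -> legal
(4,4): flips 1 -> legal
(5,2): no bracket -> illegal
(5,3): no bracket -> illegal
(5,4): no bracket -> illegal
W mobility = 5

Answer: B=3 W=5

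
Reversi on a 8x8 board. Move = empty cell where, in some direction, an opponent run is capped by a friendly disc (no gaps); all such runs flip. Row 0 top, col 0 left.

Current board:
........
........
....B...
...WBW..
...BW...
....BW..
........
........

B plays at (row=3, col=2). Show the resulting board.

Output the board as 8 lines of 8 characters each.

Answer: ........
........
....B...
..BBBW..
...BW...
....BW..
........
........

Derivation:
Place B at (3,2); scan 8 dirs for brackets.
Dir NW: first cell '.' (not opp) -> no flip
Dir N: first cell '.' (not opp) -> no flip
Dir NE: first cell '.' (not opp) -> no flip
Dir W: first cell '.' (not opp) -> no flip
Dir E: opp run (3,3) capped by B -> flip
Dir SW: first cell '.' (not opp) -> no flip
Dir S: first cell '.' (not opp) -> no flip
Dir SE: first cell 'B' (not opp) -> no flip
All flips: (3,3)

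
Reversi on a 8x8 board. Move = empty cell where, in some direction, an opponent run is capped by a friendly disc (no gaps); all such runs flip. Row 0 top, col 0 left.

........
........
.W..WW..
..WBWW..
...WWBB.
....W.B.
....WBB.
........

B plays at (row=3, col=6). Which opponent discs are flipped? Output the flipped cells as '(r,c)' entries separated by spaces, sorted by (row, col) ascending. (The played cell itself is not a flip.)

Dir NW: opp run (2,5), next='.' -> no flip
Dir N: first cell '.' (not opp) -> no flip
Dir NE: first cell '.' (not opp) -> no flip
Dir W: opp run (3,5) (3,4) capped by B -> flip
Dir E: first cell '.' (not opp) -> no flip
Dir SW: first cell 'B' (not opp) -> no flip
Dir S: first cell 'B' (not opp) -> no flip
Dir SE: first cell '.' (not opp) -> no flip

Answer: (3,4) (3,5)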